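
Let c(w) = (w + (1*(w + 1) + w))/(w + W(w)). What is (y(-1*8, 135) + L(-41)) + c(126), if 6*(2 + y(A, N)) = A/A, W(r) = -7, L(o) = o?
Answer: -28309/714 ≈ -39.648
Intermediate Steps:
y(A, N) = -11/6 (y(A, N) = -2 + (A/A)/6 = -2 + (⅙)*1 = -2 + ⅙ = -11/6)
c(w) = (1 + 3*w)/(-7 + w) (c(w) = (w + (1*(w + 1) + w))/(w - 7) = (w + (1*(1 + w) + w))/(-7 + w) = (w + ((1 + w) + w))/(-7 + w) = (w + (1 + 2*w))/(-7 + w) = (1 + 3*w)/(-7 + w))
(y(-1*8, 135) + L(-41)) + c(126) = (-11/6 - 41) + (1 + 3*126)/(-7 + 126) = -257/6 + (1 + 378)/119 = -257/6 + (1/119)*379 = -257/6 + 379/119 = -28309/714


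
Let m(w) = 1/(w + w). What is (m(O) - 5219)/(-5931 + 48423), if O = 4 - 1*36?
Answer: -111339/906496 ≈ -0.12282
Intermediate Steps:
O = -32 (O = 4 - 36 = -32)
m(w) = 1/(2*w)
(m(O) - 5219)/(-5931 + 48423) = ((½)/(-32) - 5219)/(-5931 + 48423) = ((½)*(-1/32) - 5219)/42492 = (-1/64 - 5219)*(1/42492) = -334017/64*1/42492 = -111339/906496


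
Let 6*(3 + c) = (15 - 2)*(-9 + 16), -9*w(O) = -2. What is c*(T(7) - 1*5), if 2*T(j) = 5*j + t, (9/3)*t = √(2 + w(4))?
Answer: 1825/12 + 73*√5/54 ≈ 155.11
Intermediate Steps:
w(O) = 2/9 (w(O) = -⅑*(-2) = 2/9)
t = 2*√5/9 (t = √(2 + 2/9)/3 = √(20/9)/3 = (2*√5/3)/3 = 2*√5/9 ≈ 0.49690)
c = 73/6 (c = -3 + ((15 - 2)*(-9 + 16))/6 = -3 + (13*7)/6 = -3 + (⅙)*91 = -3 + 91/6 = 73/6 ≈ 12.167)
T(j) = √5/9 + 5*j/2 (T(j) = (5*j + 2*√5/9)/2 = √5/9 + 5*j/2)
c*(T(7) - 1*5) = 73*((√5/9 + (5/2)*7) - 1*5)/6 = 73*((√5/9 + 35/2) - 5)/6 = 73*((35/2 + √5/9) - 5)/6 = 73*(25/2 + √5/9)/6 = 1825/12 + 73*√5/54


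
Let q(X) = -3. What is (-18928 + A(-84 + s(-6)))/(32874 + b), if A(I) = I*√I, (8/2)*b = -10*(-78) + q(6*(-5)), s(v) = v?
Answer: -75712/132273 - 40*I*√10/4899 ≈ -0.57239 - 0.02582*I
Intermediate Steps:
b = 777/4 (b = (-10*(-78) - 3)/4 = (780 - 3)/4 = (¼)*777 = 777/4 ≈ 194.25)
A(I) = I^(3/2)
(-18928 + A(-84 + s(-6)))/(32874 + b) = (-18928 + (-84 - 6)^(3/2))/(32874 + 777/4) = (-18928 + (-90)^(3/2))/(132273/4) = (-18928 - 270*I*√10)*(4/132273) = -75712/132273 - 40*I*√10/4899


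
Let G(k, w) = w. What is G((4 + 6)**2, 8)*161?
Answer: 1288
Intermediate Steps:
G((4 + 6)**2, 8)*161 = 8*161 = 1288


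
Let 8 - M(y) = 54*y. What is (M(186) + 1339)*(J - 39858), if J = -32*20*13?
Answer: 419004066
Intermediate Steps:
J = -8320 (J = -640*13 = -8320)
M(y) = 8 - 54*y
(M(186) + 1339)*(J - 39858) = ((8 - 54*186) + 1339)*(-8320 - 39858) = ((8 - 10044) + 1339)*(-48178) = (-10036 + 1339)*(-48178) = -8697*(-48178) = 419004066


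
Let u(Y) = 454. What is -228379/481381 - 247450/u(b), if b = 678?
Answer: -59610706258/109273487 ≈ -545.52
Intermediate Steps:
-228379/481381 - 247450/u(b) = -228379/481381 - 247450/454 = -228379*1/481381 - 247450*1/454 = -228379/481381 - 123725/227 = -59610706258/109273487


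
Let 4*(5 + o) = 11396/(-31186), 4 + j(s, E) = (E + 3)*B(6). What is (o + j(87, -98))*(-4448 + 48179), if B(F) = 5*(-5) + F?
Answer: 2449251169317/31186 ≈ 7.8537e+7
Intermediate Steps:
B(F) = -25 + F
j(s, E) = -61 - 19*E (j(s, E) = -4 + (E + 3)*(-25 + 6) = -4 + (3 + E)*(-19) = -4 + (-57 - 19*E) = -61 - 19*E)
o = -158779/31186 (o = -5 + (11396/(-31186))/4 = -5 + (11396*(-1/31186))/4 = -5 + (1/4)*(-5698/15593) = -5 - 2849/31186 = -158779/31186 ≈ -5.0914)
(o + j(87, -98))*(-4448 + 48179) = (-158779/31186 + (-61 - 19*(-98)))*(-4448 + 48179) = (-158779/31186 + (-61 + 1862))*43731 = (-158779/31186 + 1801)*43731 = (56007207/31186)*43731 = 2449251169317/31186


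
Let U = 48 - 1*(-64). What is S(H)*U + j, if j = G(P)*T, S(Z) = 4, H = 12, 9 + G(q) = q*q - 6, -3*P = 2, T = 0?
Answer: 448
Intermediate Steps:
P = -⅔ (P = -⅓*2 = -⅔ ≈ -0.66667)
G(q) = -15 + q² (G(q) = -9 + (q*q - 6) = -9 + (q² - 6) = -9 + (-6 + q²) = -15 + q²)
j = 0 (j = (-15 + (-⅔)²)*0 = (-15 + 4/9)*0 = -131/9*0 = 0)
U = 112 (U = 48 + 64 = 112)
S(H)*U + j = 4*112 + 0 = 448 + 0 = 448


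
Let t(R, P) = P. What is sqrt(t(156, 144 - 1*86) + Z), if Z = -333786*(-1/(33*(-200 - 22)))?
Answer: sqrt(18543327)/1221 ≈ 3.5268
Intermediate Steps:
Z = -55631/1221 (Z = -333786/((-222*(-33))) = -333786/7326 = -333786*1/7326 = -55631/1221 ≈ -45.562)
sqrt(t(156, 144 - 1*86) + Z) = sqrt((144 - 1*86) - 55631/1221) = sqrt((144 - 86) - 55631/1221) = sqrt(58 - 55631/1221) = sqrt(15187/1221) = sqrt(18543327)/1221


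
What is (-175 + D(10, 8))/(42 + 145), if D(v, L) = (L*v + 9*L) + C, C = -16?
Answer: -39/187 ≈ -0.20856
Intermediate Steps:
D(v, L) = -16 + 9*L + L*v (D(v, L) = (L*v + 9*L) - 16 = (9*L + L*v) - 16 = -16 + 9*L + L*v)
(-175 + D(10, 8))/(42 + 145) = (-175 + (-16 + 9*8 + 8*10))/(42 + 145) = (-175 + (-16 + 72 + 80))/187 = (-175 + 136)*(1/187) = -39*1/187 = -39/187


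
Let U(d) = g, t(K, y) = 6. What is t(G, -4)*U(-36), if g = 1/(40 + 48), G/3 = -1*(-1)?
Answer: 3/44 ≈ 0.068182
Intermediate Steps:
G = 3 (G = 3*(-1*(-1)) = 3*1 = 3)
g = 1/88 ≈ 0.011364
U(d) = 1/88
t(G, -4)*U(-36) = 6*(1/88) = 3/44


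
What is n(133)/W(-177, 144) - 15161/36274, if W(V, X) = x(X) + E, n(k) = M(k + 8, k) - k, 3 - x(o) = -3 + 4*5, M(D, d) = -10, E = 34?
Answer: -2745201/362740 ≈ -7.5680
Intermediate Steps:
x(o) = -14 (x(o) = 3 - (-3 + 4*5) = 3 - (-3 + 20) = 3 - 1*17 = 3 - 17 = -14)
n(k) = -10 - k
W(V, X) = 20 (W(V, X) = -14 + 34 = 20)
n(133)/W(-177, 144) - 15161/36274 = (-10 - 1*133)/20 - 15161/36274 = (-10 - 133)*(1/20) - 15161*1/36274 = -143*1/20 - 15161/36274 = -143/20 - 15161/36274 = -2745201/362740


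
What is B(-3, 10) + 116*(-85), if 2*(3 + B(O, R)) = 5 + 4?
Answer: -19717/2 ≈ -9858.5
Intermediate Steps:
B(O, R) = 3/2 (B(O, R) = -3 + (5 + 4)/2 = -3 + (½)*9 = -3 + 9/2 = 3/2)
B(-3, 10) + 116*(-85) = 3/2 + 116*(-85) = 3/2 - 9860 = -19717/2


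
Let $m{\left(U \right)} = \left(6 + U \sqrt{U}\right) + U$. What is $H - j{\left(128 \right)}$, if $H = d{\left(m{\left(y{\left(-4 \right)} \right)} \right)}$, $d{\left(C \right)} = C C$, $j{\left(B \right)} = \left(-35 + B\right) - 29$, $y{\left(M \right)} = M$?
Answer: $-124 - 32 i \approx -124.0 - 32.0 i$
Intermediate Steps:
$m{\left(U \right)} = 6 + U + U^{\frac{3}{2}}$ ($m{\left(U \right)} = \left(6 + U^{\frac{3}{2}}\right) + U = 6 + U + U^{\frac{3}{2}}$)
$j{\left(B \right)} = -64 + B$ ($j{\left(B \right)} = \left(-35 + B\right) - 29 = -64 + B$)
$d{\left(C \right)} = C^{2}$
$H = \left(2 - 8 i\right)^{2}$ ($H = \left(6 - 4 + \left(-4\right)^{\frac{3}{2}}\right)^{2} = \left(6 - 4 - 8 i\right)^{2} = \left(2 - 8 i\right)^{2} \approx -60.0 - 32.0 i$)
$H - j{\left(128 \right)} = \left(-60 - 32 i\right) - \left(-64 + 128\right) = \left(-60 - 32 i\right) - 64 = -124 - 32 i$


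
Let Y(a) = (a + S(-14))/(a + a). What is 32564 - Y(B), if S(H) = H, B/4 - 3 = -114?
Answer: 14458187/444 ≈ 32563.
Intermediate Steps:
B = -444 (B = 12 + 4*(-114) = 12 - 456 = -444)
Y(a) = (-14 + a)/(2*a) (Y(a) = (a - 14)/(a + a) = (-14 + a)/((2*a)) = (-14 + a)*(1/(2*a)) = (-14 + a)/(2*a))
32564 - Y(B) = 32564 - (-14 - 444)/(2*(-444)) = 32564 - (-1)*(-458)/(2*444) = 32564 - 1*229/444 = 32564 - 229/444 = 14458187/444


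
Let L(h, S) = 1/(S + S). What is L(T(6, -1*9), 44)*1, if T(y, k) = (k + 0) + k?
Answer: 1/88 ≈ 0.011364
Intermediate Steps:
T(y, k) = 2*k (T(y, k) = k + k = 2*k)
L(h, S) = 1/(2*S)
L(T(6, -1*9), 44)*1 = ((1/2)/44)*1 = ((1/2)*(1/44))*1 = (1/88)*1 = 1/88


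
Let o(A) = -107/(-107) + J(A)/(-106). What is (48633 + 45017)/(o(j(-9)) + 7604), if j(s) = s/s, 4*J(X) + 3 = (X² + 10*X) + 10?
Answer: 19853800/1612251 ≈ 12.314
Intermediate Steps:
J(X) = 7/4 + X²/4 + 5*X/2 (J(X) = -¾ + ((X² + 10*X) + 10)/4 = -¾ + (10 + X² + 10*X)/4 = -¾ + (5/2 + X²/4 + 5*X/2) = 7/4 + X²/4 + 5*X/2)
j(s) = 1
o(A) = 417/424 - 5*A/212 - A²/424 (o(A) = -107/(-107) + (7/4 + A²/4 + 5*A/2)/(-106) = -107*(-1/107) + (7/4 + A²/4 + 5*A/2)*(-1/106) = 1 + (-7/424 - 5*A/212 - A²/424) = 417/424 - 5*A/212 - A²/424)
(48633 + 45017)/(o(j(-9)) + 7604) = (48633 + 45017)/((417/424 - 5/212*1 - 1/424*1²) + 7604) = 93650/((417/424 - 5/212 - 1/424*1) + 7604) = 93650/((417/424 - 5/212 - 1/424) + 7604) = 93650/(203/212 + 7604) = 93650/(1612251/212) = 93650*(212/1612251) = 19853800/1612251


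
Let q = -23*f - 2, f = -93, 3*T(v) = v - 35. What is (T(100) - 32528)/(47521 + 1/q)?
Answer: -208398103/304657134 ≈ -0.68404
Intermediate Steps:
T(v) = -35/3 + v/3 (T(v) = (v - 35)/3 = (-35 + v)/3 = -35/3 + v/3)
q = 2137 (q = -23*(-93) - 2 = 2139 - 2 = 2137)
(T(100) - 32528)/(47521 + 1/q) = ((-35/3 + (1/3)*100) - 32528)/(47521 + 1/2137) = ((-35/3 + 100/3) - 32528)/(47521 + 1/2137) = (65/3 - 32528)/(101552378/2137) = -97519/3*2137/101552378 = -208398103/304657134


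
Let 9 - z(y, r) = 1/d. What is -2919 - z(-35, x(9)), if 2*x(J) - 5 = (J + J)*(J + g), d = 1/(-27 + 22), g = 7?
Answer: -2933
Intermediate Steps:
d = -1/5 (d = 1/(-5) = -1/5 ≈ -0.20000)
x(J) = 5/2 + J*(7 + J) (x(J) = 5/2 + ((J + J)*(J + 7))/2 = 5/2 + ((2*J)*(7 + J))/2 = 5/2 + (2*J*(7 + J))/2 = 5/2 + J*(7 + J))
z(y, r) = 14 (z(y, r) = 9 - 1/(-1/5) = 9 - 1*(-5) = 9 + 5 = 14)
-2919 - z(-35, x(9)) = -2919 - 1*14 = -2919 - 14 = -2933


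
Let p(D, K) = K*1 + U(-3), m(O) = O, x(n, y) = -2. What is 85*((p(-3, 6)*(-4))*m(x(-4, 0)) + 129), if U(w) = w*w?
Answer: 21165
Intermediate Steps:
U(w) = w²
p(D, K) = 9 + K (p(D, K) = K*1 + (-3)² = K + 9 = 9 + K)
85*((p(-3, 6)*(-4))*m(x(-4, 0)) + 129) = 85*(((9 + 6)*(-4))*(-2) + 129) = 85*((15*(-4))*(-2) + 129) = 85*(-60*(-2) + 129) = 85*(120 + 129) = 85*249 = 21165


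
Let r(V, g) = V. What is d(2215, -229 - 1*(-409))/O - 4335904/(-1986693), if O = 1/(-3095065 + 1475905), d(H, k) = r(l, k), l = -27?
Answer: 86852897958664/1986693 ≈ 4.3717e+7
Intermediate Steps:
d(H, k) = -27
O = -1/1619160 (O = 1/(-1619160) = -1/1619160 ≈ -6.1760e-7)
d(2215, -229 - 1*(-409))/O - 4335904/(-1986693) = -27/(-1/1619160) - 4335904/(-1986693) = -27*(-1619160) - 4335904*(-1/1986693) = 43717320 + 4335904/1986693 = 86852897958664/1986693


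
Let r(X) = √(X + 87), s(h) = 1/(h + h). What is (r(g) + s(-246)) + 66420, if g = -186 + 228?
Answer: 32678639/492 + √129 ≈ 66431.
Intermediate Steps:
s(h) = 1/(2*h)
g = 42
r(X) = √(87 + X)
(r(g) + s(-246)) + 66420 = (√(87 + 42) + (½)/(-246)) + 66420 = (√129 + (½)*(-1/246)) + 66420 = (√129 - 1/492) + 66420 = (-1/492 + √129) + 66420 = 32678639/492 + √129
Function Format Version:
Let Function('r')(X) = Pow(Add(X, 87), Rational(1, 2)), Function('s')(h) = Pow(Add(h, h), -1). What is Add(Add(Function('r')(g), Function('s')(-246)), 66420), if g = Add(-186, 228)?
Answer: Add(Rational(32678639, 492), Pow(129, Rational(1, 2))) ≈ 66431.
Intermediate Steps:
Function('s')(h) = Mul(Rational(1, 2), Pow(h, -1)) (Function('s')(h) = Pow(Mul(2, h), -1) = Mul(Rational(1, 2), Pow(h, -1)))
g = 42
Function('r')(X) = Pow(Add(87, X), Rational(1, 2))
Add(Add(Function('r')(g), Function('s')(-246)), 66420) = Add(Add(Pow(Add(87, 42), Rational(1, 2)), Mul(Rational(1, 2), Pow(-246, -1))), 66420) = Add(Add(Pow(129, Rational(1, 2)), Mul(Rational(1, 2), Rational(-1, 246))), 66420) = Add(Add(Pow(129, Rational(1, 2)), Rational(-1, 492)), 66420) = Add(Add(Rational(-1, 492), Pow(129, Rational(1, 2))), 66420) = Add(Rational(32678639, 492), Pow(129, Rational(1, 2)))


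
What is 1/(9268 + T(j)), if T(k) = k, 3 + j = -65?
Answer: 1/9200 ≈ 0.00010870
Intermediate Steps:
j = -68 (j = -3 - 65 = -68)
1/(9268 + T(j)) = 1/(9268 - 68) = 1/9200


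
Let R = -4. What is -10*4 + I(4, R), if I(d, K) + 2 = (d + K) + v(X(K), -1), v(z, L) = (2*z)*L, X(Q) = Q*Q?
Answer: -74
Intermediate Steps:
X(Q) = Q**2
v(z, L) = 2*L*z
I(d, K) = -2 + K + d - 2*K**2 (I(d, K) = -2 + ((d + K) + 2*(-1)*K**2) = -2 + ((K + d) - 2*K**2) = -2 + (K + d - 2*K**2) = -2 + K + d - 2*K**2)
-10*4 + I(4, R) = -10*4 + (-2 - 4 + 4 - 2*(-4)**2) = -40 + (-2 - 4 + 4 - 2*16) = -40 + (-2 - 4 + 4 - 32) = -40 - 34 = -74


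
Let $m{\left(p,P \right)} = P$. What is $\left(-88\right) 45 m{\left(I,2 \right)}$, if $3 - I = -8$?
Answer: $-7920$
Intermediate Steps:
$I = 11$ ($I = 3 - -8 = 3 + 8 = 11$)
$\left(-88\right) 45 m{\left(I,2 \right)} = \left(-88\right) 45 \cdot 2 = \left(-3960\right) 2 = -7920$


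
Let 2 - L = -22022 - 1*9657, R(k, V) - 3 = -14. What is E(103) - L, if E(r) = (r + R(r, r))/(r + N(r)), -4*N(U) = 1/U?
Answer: -58449797/1845 ≈ -31680.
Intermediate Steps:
N(U) = -1/(4*U)
R(k, V) = -11 (R(k, V) = 3 - 14 = -11)
E(r) = (-11 + r)/(r - 1/(4*r)) (E(r) = (r - 11)/(r - 1/(4*r)) = (-11 + r)/(r - 1/(4*r)))
L = 31681 (L = 2 - (-22022 - 1*9657) = 2 - (-22022 - 9657) = 2 - 1*(-31679) = 2 + 31679 = 31681)
E(103) - L = 4*103*(-11 + 103)/(-1 + 4*103**2) - 1*31681 = 4*103*92/(-1 + 4*10609) - 31681 = 4*103*92/(-1 + 42436) - 31681 = 4*103*92/42435 - 31681 = 4*103*(1/42435)*92 - 31681 = 1648/1845 - 31681 = -58449797/1845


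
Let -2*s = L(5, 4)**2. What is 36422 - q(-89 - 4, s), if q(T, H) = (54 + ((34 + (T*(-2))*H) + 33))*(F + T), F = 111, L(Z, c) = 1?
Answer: 35918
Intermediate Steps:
s = -1/2 (s = -1/2*1**2 = -1/2*1 = -1/2 ≈ -0.50000)
q(T, H) = (111 + T)*(121 - 2*H*T) (q(T, H) = (54 + ((34 + (T*(-2))*H) + 33))*(111 + T) = (54 + ((34 + (-2*T)*H) + 33))*(111 + T) = (54 + ((34 - 2*H*T) + 33))*(111 + T) = (54 + (67 - 2*H*T))*(111 + T) = (121 - 2*H*T)*(111 + T) = (111 + T)*(121 - 2*H*T))
36422 - q(-89 - 4, s) = 36422 - (13431 + 121*(-89 - 4) - 222*(-1/2)*(-89 - 4) - 2*(-1/2)*(-89 - 4)**2) = 36422 - (13431 + 121*(-93) - 222*(-1/2)*(-93) - 2*(-1/2)*(-93)**2) = 36422 - (13431 - 11253 - 10323 - 2*(-1/2)*8649) = 36422 - (13431 - 11253 - 10323 + 8649) = 36422 - 1*504 = 36422 - 504 = 35918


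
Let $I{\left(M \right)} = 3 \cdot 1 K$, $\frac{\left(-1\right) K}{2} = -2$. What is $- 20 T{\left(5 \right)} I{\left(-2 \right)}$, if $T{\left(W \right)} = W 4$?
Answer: $-4800$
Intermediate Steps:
$K = 4$ ($K = \left(-2\right) \left(-2\right) = 4$)
$T{\left(W \right)} = 4 W$
$I{\left(M \right)} = 12$ ($I{\left(M \right)} = 3 \cdot 1 \cdot 4 = 3 \cdot 4 = 12$)
$- 20 T{\left(5 \right)} I{\left(-2 \right)} = - 20 \cdot 4 \cdot 5 \cdot 12 = \left(-20\right) 20 \cdot 12 = \left(-400\right) 12 = -4800$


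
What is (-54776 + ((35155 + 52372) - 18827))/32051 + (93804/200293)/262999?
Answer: 733475587148272/1688345998418057 ≈ 0.43443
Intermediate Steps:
(-54776 + ((35155 + 52372) - 18827))/32051 + (93804/200293)/262999 = (-54776 + (87527 - 18827))*(1/32051) + (93804*(1/200293))*(1/262999) = (-54776 + 68700)*(1/32051) + (93804/200293)*(1/262999) = 13924*(1/32051) + 93804/52676858707 = 13924/32051 + 93804/52676858707 = 733475587148272/1688345998418057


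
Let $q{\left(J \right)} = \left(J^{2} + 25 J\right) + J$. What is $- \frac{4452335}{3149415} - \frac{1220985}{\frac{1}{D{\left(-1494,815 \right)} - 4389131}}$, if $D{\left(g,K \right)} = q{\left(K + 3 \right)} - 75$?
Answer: $\frac{2844675344446630103}{629883} \approx 4.5162 \cdot 10^{12}$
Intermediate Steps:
$q{\left(J \right)} = J^{2} + 26 J$
$D{\left(g,K \right)} = -75 + \left(3 + K\right) \left(29 + K\right)$ ($D{\left(g,K \right)} = \left(K + 3\right) \left(26 + \left(K + 3\right)\right) - 75 = \left(3 + K\right) \left(26 + \left(3 + K\right)\right) - 75 = \left(3 + K\right) \left(29 + K\right) - 75 = -75 + \left(3 + K\right) \left(29 + K\right)$)
$- \frac{4452335}{3149415} - \frac{1220985}{\frac{1}{D{\left(-1494,815 \right)} - 4389131}} = - \frac{4452335}{3149415} - \frac{1220985}{\frac{1}{\left(-75 + \left(3 + 815\right) \left(29 + 815\right)\right) - 4389131}} = \left(-4452335\right) \frac{1}{3149415} - \frac{1220985}{\frac{1}{\left(-75 + 818 \cdot 844\right) - 4389131}} = - \frac{890467}{629883} - \frac{1220985}{\frac{1}{\left(-75 + 690392\right) - 4389131}} = - \frac{890467}{629883} - \frac{1220985}{\frac{1}{690317 - 4389131}} = - \frac{890467}{629883} - \frac{1220985}{\frac{1}{-3698814}} = - \frac{890467}{629883} - \frac{1220985}{- \frac{1}{3698814}} = - \frac{890467}{629883} - -4516196411790 = - \frac{890467}{629883} + 4516196411790 = \frac{2844675344446630103}{629883}$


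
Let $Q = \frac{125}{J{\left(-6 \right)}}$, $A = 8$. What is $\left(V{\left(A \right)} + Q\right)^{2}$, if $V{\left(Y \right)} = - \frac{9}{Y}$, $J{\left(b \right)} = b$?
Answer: $\frac{277729}{576} \approx 482.17$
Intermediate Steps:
$Q = - \frac{125}{6}$ ($Q = \frac{125}{-6} = 125 \left(- \frac{1}{6}\right) = - \frac{125}{6} \approx -20.833$)
$\left(V{\left(A \right)} + Q\right)^{2} = \left(- \frac{9}{8} - \frac{125}{6}\right)^{2} = \left(- \frac{527}{24}\right)^{2} = \frac{277729}{576}$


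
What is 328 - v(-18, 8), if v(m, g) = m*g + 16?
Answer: 456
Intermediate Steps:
v(m, g) = 16 + g*m (v(m, g) = g*m + 16 = 16 + g*m)
328 - v(-18, 8) = 328 - (16 + 8*(-18)) = 328 - (16 - 144) = 328 - 1*(-128) = 328 + 128 = 456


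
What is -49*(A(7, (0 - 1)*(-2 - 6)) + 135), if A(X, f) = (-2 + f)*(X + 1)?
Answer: -8967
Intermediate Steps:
A(X, f) = (1 + X)*(-2 + f) (A(X, f) = (-2 + f)*(1 + X) = (1 + X)*(-2 + f))
-49*(A(7, (0 - 1)*(-2 - 6)) + 135) = -49*((-2 + (0 - 1)*(-2 - 6) - 2*7 + 7*((0 - 1)*(-2 - 6))) + 135) = -49*((-2 - 1*(-8) - 14 + 7*(-1*(-8))) + 135) = -49*((-2 + 8 - 14 + 7*8) + 135) = -49*((-2 + 8 - 14 + 56) + 135) = -49*(48 + 135) = -49*183 = -8967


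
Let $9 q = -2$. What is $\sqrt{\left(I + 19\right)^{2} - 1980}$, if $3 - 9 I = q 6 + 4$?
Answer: $\frac{2 i \sqrt{294806}}{27} \approx 40.219 i$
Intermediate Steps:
$q = - \frac{2}{9}$ ($q = \frac{1}{9} \left(-2\right) = - \frac{2}{9} \approx -0.22222$)
$I = \frac{1}{27}$ ($I = \frac{1}{3} - \frac{\left(- \frac{2}{9}\right) 6 + 4}{9} = \frac{1}{3} - \frac{- \frac{4}{3} + 4}{9} = \frac{1}{3} - \frac{8}{27} = \frac{1}{27} \approx 0.037037$)
$\sqrt{\left(I + 19\right)^{2} - 1980} = \sqrt{\left(\frac{1}{27} + 19\right)^{2} - 1980} = \sqrt{\left(\frac{514}{27}\right)^{2} - 1980} = \sqrt{\frac{264196}{729} - 1980} = \sqrt{- \frac{1179224}{729}} = \frac{2 i \sqrt{294806}}{27}$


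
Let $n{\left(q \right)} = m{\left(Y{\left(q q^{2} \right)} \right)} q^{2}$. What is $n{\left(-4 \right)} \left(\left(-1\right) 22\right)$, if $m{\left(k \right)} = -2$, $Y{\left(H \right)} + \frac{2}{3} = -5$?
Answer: $704$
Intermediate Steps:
$Y{\left(H \right)} = - \frac{17}{3}$ ($Y{\left(H \right)} = - \frac{2}{3} - 5 = - \frac{17}{3}$)
$n{\left(q \right)} = - 2 q^{2}$
$n{\left(-4 \right)} \left(\left(-1\right) 22\right) = - 2 \left(-4\right)^{2} \left(\left(-1\right) 22\right) = \left(-2\right) 16 \left(-22\right) = \left(-32\right) \left(-22\right) = 704$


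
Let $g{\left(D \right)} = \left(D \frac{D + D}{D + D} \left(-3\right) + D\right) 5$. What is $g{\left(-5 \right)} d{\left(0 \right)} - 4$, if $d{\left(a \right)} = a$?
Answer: $-4$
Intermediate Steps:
$g{\left(D \right)} = - 10 D$ ($g{\left(D \right)} = \left(D \frac{2 D}{2 D} \left(-3\right) + D\right) 5 = \left(D 2 D \frac{1}{2 D} \left(-3\right) + D\right) 5 = \left(D 1 \left(-3\right) + D\right) 5 = \left(D \left(-3\right) + D\right) 5 = \left(- 3 D + D\right) 5 = - 2 D 5 = - 10 D$)
$g{\left(-5 \right)} d{\left(0 \right)} - 4 = \left(-10\right) \left(-5\right) 0 - 4 = 50 \cdot 0 - 4 = 0 - 4 = -4$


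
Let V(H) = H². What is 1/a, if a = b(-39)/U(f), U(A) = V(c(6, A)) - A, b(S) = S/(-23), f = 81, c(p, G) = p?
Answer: -345/13 ≈ -26.538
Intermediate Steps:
b(S) = -S/23 (b(S) = S*(-1/23) = -S/23)
U(A) = 36 - A (U(A) = 6² - A = 36 - A)
a = -13/345 (a = (-1/23*(-39))/(36 - 1*81) = 39/(23*(36 - 81)) = (39/23)/(-45) = (39/23)*(-1/45) = -13/345 ≈ -0.037681)
1/a = 1/(-13/345) = -345/13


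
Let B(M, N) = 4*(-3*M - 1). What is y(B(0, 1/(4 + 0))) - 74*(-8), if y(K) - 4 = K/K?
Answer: 597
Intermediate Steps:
B(M, N) = -4 - 12*M (B(M, N) = 4*(-1 - 3*M) = -4 - 12*M)
y(K) = 5 (y(K) = 4 + K/K = 4 + 1 = 5)
y(B(0, 1/(4 + 0))) - 74*(-8) = 5 - 74*(-8) = 5 + 592 = 597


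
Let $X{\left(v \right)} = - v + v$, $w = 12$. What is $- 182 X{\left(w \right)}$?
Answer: $0$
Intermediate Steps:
$X{\left(v \right)} = 0$
$- 182 X{\left(w \right)} = \left(-182\right) 0 = 0$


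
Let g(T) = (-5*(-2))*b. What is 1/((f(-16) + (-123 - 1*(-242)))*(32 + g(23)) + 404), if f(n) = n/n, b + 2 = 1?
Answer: 1/3044 ≈ 0.00032852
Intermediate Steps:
b = -1 (b = -2 + 1 = -1)
f(n) = 1
g(T) = -10 (g(T) = -5*(-2)*(-1) = 10*(-1) = -10)
1/((f(-16) + (-123 - 1*(-242)))*(32 + g(23)) + 404) = 1/((1 + (-123 - 1*(-242)))*(32 - 10) + 404) = 1/((1 + (-123 + 242))*22 + 404) = 1/((1 + 119)*22 + 404) = 1/(120*22 + 404) = 1/(2640 + 404) = 1/3044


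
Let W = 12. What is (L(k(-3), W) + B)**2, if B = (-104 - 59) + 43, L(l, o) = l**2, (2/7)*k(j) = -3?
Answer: 1521/16 ≈ 95.063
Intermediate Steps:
k(j) = -21/2 (k(j) = (7/2)*(-3) = -21/2)
B = -120 (B = -163 + 43 = -120)
(L(k(-3), W) + B)**2 = ((-21/2)**2 - 120)**2 = (441/4 - 120)**2 = (-39/4)**2 = 1521/16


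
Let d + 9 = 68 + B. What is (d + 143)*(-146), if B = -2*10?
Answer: -26572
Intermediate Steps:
B = -20
d = 39 (d = -9 + (68 - 20) = -9 + 48 = 39)
(d + 143)*(-146) = (39 + 143)*(-146) = 182*(-146) = -26572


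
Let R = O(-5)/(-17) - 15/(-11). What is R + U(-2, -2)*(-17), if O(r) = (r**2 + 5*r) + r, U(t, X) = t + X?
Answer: 13026/187 ≈ 69.658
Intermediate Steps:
U(t, X) = X + t
O(r) = r**2 + 6*r
R = 310/187 (R = -5*(6 - 5)/(-17) - 15/(-11) = -5*1*(-1/17) - 15*(-1/11) = -5*(-1/17) + 15/11 = 5/17 + 15/11 = 310/187 ≈ 1.6578)
R + U(-2, -2)*(-17) = 310/187 + (-2 - 2)*(-17) = 310/187 - 4*(-17) = 310/187 + 68 = 13026/187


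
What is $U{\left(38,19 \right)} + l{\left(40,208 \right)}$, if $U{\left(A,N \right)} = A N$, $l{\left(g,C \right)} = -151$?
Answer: $571$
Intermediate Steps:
$U{\left(38,19 \right)} + l{\left(40,208 \right)} = 38 \cdot 19 - 151 = 722 - 151 = 571$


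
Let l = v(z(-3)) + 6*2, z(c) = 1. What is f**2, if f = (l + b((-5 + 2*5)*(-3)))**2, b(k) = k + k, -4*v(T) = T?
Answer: 28398241/256 ≈ 1.1093e+5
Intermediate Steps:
v(T) = -T/4
b(k) = 2*k
l = 47/4 (l = -1/4*1 + 6*2 = -1/4 + 12 = 47/4 ≈ 11.750)
f = 5329/16 (f = (47/4 + 2*((-5 + 2*5)*(-3)))**2 = (47/4 + 2*((-5 + 10)*(-3)))**2 = (47/4 + 2*(5*(-3)))**2 = (47/4 + 2*(-15))**2 = (47/4 - 30)**2 = (-73/4)**2 = 5329/16 ≈ 333.06)
f**2 = (5329/16)**2 = 28398241/256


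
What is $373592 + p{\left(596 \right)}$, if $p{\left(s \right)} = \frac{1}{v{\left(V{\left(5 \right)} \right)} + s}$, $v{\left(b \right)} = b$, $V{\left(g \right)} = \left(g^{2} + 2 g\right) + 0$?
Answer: $\frac{235736553}{631} \approx 3.7359 \cdot 10^{5}$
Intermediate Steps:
$V{\left(g \right)} = g^{2} + 2 g$
$p{\left(s \right)} = \frac{1}{35 + s}$ ($p{\left(s \right)} = \frac{1}{5 \left(2 + 5\right) + s} = \frac{1}{5 \cdot 7 + s} = \frac{1}{35 + s}$)
$373592 + p{\left(596 \right)} = 373592 + \frac{1}{35 + 596} = 373592 + \frac{1}{631} = \frac{235736553}{631}$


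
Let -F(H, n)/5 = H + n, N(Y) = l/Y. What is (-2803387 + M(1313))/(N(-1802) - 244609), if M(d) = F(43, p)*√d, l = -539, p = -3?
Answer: 5051703374/440784879 + 360400*√1313/440784879 ≈ 11.490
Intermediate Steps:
N(Y) = -539/Y
F(H, n) = -5*H - 5*n (F(H, n) = -5*(H + n) = -5*H - 5*n)
M(d) = -200*√d (M(d) = (-5*43 - 5*(-3))*√d = (-215 + 15)*√d = -200*√d)
(-2803387 + M(1313))/(N(-1802) - 244609) = (-2803387 - 200*√1313)/(-539/(-1802) - 244609) = (-2803387 - 200*√1313)/(-539*(-1/1802) - 244609) = (-2803387 - 200*√1313)/(539/1802 - 244609) = (-2803387 - 200*√1313)/(-440784879/1802) = (-2803387 - 200*√1313)*(-1802/440784879) = 5051703374/440784879 + 360400*√1313/440784879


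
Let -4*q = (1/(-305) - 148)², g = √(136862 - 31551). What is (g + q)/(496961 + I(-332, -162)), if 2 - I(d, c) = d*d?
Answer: -226412209/15989509100 + √105311/386739 ≈ -0.013321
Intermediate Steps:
I(d, c) = 2 - d² (I(d, c) = 2 - d*d = 2 - d²)
g = √105311 ≈ 324.52
q = -2037709881/372100 (q = -(1/(-305) - 148)²/4 = -(-1/305 - 148)²/4 = -(-45141/305)²/4 = -¼*2037709881/93025 = -2037709881/372100 ≈ -5476.2)
(g + q)/(496961 + I(-332, -162)) = (√105311 - 2037709881/372100)/(496961 + (2 - 1*(-332)²)) = (-2037709881/372100 + √105311)/(496961 + (2 - 1*110224)) = (-2037709881/372100 + √105311)/(496961 + (2 - 110224)) = (-2037709881/372100 + √105311)/(496961 - 110222) = (-2037709881/372100 + √105311)/386739 = (-2037709881/372100 + √105311)*(1/386739) = -226412209/15989509100 + √105311/386739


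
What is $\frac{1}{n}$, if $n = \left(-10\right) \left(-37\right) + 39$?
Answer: $\frac{1}{409} \approx 0.002445$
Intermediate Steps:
$n = 409$ ($n = 370 + 39 = 409$)
$\frac{1}{n} = \frac{1}{409}$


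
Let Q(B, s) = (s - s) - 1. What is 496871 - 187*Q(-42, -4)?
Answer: 497058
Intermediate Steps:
Q(B, s) = -1 (Q(B, s) = 0 - 1 = -1)
496871 - 187*Q(-42, -4) = 496871 - 187*(-1) = 496871 + 187 = 497058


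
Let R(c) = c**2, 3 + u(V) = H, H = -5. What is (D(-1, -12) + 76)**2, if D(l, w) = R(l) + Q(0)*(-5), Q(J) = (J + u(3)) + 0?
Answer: 13689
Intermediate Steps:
u(V) = -8 (u(V) = -3 - 5 = -8)
Q(J) = -8 + J (Q(J) = (J - 8) + 0 = (-8 + J) + 0 = -8 + J)
D(l, w) = 40 + l**2 (D(l, w) = l**2 + (-8 + 0)*(-5) = l**2 - 8*(-5) = l**2 + 40 = 40 + l**2)
(D(-1, -12) + 76)**2 = ((40 + (-1)**2) + 76)**2 = ((40 + 1) + 76)**2 = (41 + 76)**2 = 117**2 = 13689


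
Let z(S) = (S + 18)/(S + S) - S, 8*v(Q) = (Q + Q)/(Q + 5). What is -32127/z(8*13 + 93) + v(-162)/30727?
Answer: 40709425276069/248935220678 ≈ 163.53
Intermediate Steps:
v(Q) = Q/(4*(5 + Q)) (v(Q) = ((Q + Q)/(Q + 5))/8 = ((2*Q)/(5 + Q))/8 = (2*Q/(5 + Q))/8 = Q/(4*(5 + Q)))
z(S) = -S + (18 + S)/(2*S) (z(S) = (18 + S)/((2*S)) - S = (18 + S)*(1/(2*S)) - S = (18 + S)/(2*S) - S = -S + (18 + S)/(2*S))
-32127/z(8*13 + 93) + v(-162)/30727 = -32127/(½ - (8*13 + 93) + 9/(8*13 + 93)) + ((¼)*(-162)/(5 - 162))/30727 = -32127/(½ - (104 + 93) + 9/(104 + 93)) + ((¼)*(-162)/(-157))*(1/30727) = -32127/(½ - 1*197 + 9/197) + ((¼)*(-162)*(-1/157))*(1/30727) = -32127/(½ - 197 + 9*(1/197)) + (81/314)*(1/30727) = -32127/(½ - 197 + 9/197) + 81/9648278 = -32127/(-77403/394) + 81/9648278 = -32127*(-394/77403) + 81/9648278 = 4219346/25801 + 81/9648278 = 40709425276069/248935220678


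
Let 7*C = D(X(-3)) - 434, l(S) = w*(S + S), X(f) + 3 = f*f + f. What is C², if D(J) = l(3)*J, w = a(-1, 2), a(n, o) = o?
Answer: 158404/49 ≈ 3232.7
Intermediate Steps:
X(f) = -3 + f + f² (X(f) = -3 + (f*f + f) = -3 + (f² + f) = -3 + (f + f²) = -3 + f + f²)
w = 2
l(S) = 4*S (l(S) = 2*(S + S) = 2*(2*S) = 4*S)
D(J) = 12*J (D(J) = (4*3)*J = 12*J)
C = -398/7 (C = (12*(-3 - 3 + (-3)²) - 434)/7 = (12*(-3 - 3 + 9) - 434)/7 = (12*3 - 434)/7 = (36 - 434)/7 = (⅐)*(-398) = -398/7 ≈ -56.857)
C² = (-398/7)² = 158404/49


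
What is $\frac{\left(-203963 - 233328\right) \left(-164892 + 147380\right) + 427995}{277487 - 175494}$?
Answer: $\frac{7658267987}{101993} \approx 75086.0$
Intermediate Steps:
$\frac{\left(-203963 - 233328\right) \left(-164892 + 147380\right) + 427995}{277487 - 175494} = \frac{\left(-203963 - 233328\right) \left(-17512\right) + 427995}{101993} = \left(\left(-203963 - 233328\right) \left(-17512\right) + 427995\right) \frac{1}{101993} = \left(\left(-437291\right) \left(-17512\right) + 427995\right) \frac{1}{101993} = \left(7657839992 + 427995\right) \frac{1}{101993} = 7658267987 \cdot \frac{1}{101993} = \frac{7658267987}{101993}$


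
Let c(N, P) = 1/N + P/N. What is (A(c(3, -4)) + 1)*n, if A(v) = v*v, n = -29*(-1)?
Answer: 58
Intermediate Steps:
n = 29
c(N, P) = 1/N + P/N
A(v) = v**2
(A(c(3, -4)) + 1)*n = (((1 - 4)/3)**2 + 1)*29 = (((1/3)*(-3))**2 + 1)*29 = ((-1)**2 + 1)*29 = (1 + 1)*29 = 2*29 = 58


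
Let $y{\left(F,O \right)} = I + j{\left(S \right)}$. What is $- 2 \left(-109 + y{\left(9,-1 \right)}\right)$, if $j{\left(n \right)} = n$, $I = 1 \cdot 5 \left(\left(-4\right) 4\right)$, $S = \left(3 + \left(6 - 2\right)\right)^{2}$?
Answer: $280$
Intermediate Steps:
$S = 49$ ($S = \left(3 + \left(6 - 2\right)\right)^{2} = \left(3 + 4\right)^{2} = 7^{2} = 49$)
$I = -80$ ($I = 5 \left(-16\right) = -80$)
$y{\left(F,O \right)} = -31$ ($y{\left(F,O \right)} = -80 + 49 = -31$)
$- 2 \left(-109 + y{\left(9,-1 \right)}\right) = - 2 \left(-109 - 31\right) = \left(-2\right) \left(-140\right) = 280$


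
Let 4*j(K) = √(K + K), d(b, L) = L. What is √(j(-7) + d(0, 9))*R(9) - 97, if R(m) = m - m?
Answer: -97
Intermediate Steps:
j(K) = √2*√K/4 (j(K) = √(K + K)/4 = √(2*K)/4 = (√2*√K)/4 = √2*√K/4)
R(m) = 0
√(j(-7) + d(0, 9))*R(9) - 97 = √(√2*√(-7)/4 + 9)*0 - 97 = √(√2*(I*√7)/4 + 9)*0 - 97 = √(I*√14/4 + 9)*0 - 97 = √(9 + I*√14/4)*0 - 97 = 0 - 97 = -97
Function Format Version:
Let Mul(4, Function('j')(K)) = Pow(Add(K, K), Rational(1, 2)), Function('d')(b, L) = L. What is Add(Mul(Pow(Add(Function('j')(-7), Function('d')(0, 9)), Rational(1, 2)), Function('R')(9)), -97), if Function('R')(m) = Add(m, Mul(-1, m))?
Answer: -97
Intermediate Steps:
Function('j')(K) = Mul(Rational(1, 4), Pow(2, Rational(1, 2)), Pow(K, Rational(1, 2))) (Function('j')(K) = Mul(Rational(1, 4), Pow(Add(K, K), Rational(1, 2))) = Mul(Rational(1, 4), Pow(Mul(2, K), Rational(1, 2))) = Mul(Rational(1, 4), Mul(Pow(2, Rational(1, 2)), Pow(K, Rational(1, 2)))) = Mul(Rational(1, 4), Pow(2, Rational(1, 2)), Pow(K, Rational(1, 2))))
Function('R')(m) = 0
Add(Mul(Pow(Add(Function('j')(-7), Function('d')(0, 9)), Rational(1, 2)), Function('R')(9)), -97) = Add(Mul(Pow(Add(Mul(Rational(1, 4), Pow(2, Rational(1, 2)), Pow(-7, Rational(1, 2))), 9), Rational(1, 2)), 0), -97) = Add(Mul(Pow(Add(Mul(Rational(1, 4), Pow(2, Rational(1, 2)), Mul(I, Pow(7, Rational(1, 2)))), 9), Rational(1, 2)), 0), -97) = Add(Mul(Pow(Add(Mul(Rational(1, 4), I, Pow(14, Rational(1, 2))), 9), Rational(1, 2)), 0), -97) = Add(Mul(Pow(Add(9, Mul(Rational(1, 4), I, Pow(14, Rational(1, 2)))), Rational(1, 2)), 0), -97) = Add(0, -97) = -97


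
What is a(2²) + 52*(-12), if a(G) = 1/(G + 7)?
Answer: -6863/11 ≈ -623.91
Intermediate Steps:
a(G) = 1/(7 + G)
a(2²) + 52*(-12) = 1/(7 + 2²) + 52*(-12) = 1/(7 + 4) - 624 = 1/11 - 624 = -6863/11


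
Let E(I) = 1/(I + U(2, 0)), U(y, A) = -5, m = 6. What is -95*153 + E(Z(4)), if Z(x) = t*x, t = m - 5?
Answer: -14536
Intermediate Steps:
t = 1 (t = 6 - 5 = 1)
Z(x) = x (Z(x) = 1*x = x)
E(I) = 1/(-5 + I) (E(I) = 1/(I - 5) = 1/(-5 + I))
-95*153 + E(Z(4)) = -95*153 + 1/(-5 + 4) = -14535 + 1/(-1) = -14535 - 1 = -14536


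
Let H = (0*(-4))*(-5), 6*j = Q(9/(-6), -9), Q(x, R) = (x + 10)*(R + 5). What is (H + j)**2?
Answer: 289/9 ≈ 32.111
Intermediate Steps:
Q(x, R) = (5 + R)*(10 + x) (Q(x, R) = (10 + x)*(5 + R) = (5 + R)*(10 + x))
j = -17/3 (j = (50 + 5*(9/(-6)) + 10*(-9) - 81/(-6))/6 = (50 + 5*(9*(-1/6)) - 90 - 81*(-1)/6)/6 = (50 + 5*(-3/2) - 90 - 9*(-3/2))/6 = (50 - 15/2 - 90 + 27/2)/6 = (1/6)*(-34) = -17/3 ≈ -5.6667)
H = 0 (H = 0*(-5) = 0)
(H + j)**2 = (0 - 17/3)**2 = (-17/3)**2 = 289/9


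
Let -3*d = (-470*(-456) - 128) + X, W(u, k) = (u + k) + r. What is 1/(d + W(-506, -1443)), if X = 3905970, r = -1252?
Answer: -3/4129765 ≈ -7.2643e-7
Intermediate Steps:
W(u, k) = -1252 + k + u (W(u, k) = (u + k) - 1252 = (k + u) - 1252 = -1252 + k + u)
d = -4120162/3 (d = -((-470*(-456) - 128) + 3905970)/3 = -((214320 - 128) + 3905970)/3 = -(214192 + 3905970)/3 = -1/3*4120162 = -4120162/3 ≈ -1.3734e+6)
1/(d + W(-506, -1443)) = 1/(-4120162/3 + (-1252 - 1443 - 506)) = 1/(-4120162/3 - 3201) = 1/(-4129765/3) = -3/4129765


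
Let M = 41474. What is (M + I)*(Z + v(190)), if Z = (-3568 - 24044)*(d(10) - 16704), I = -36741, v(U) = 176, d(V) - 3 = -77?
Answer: 2192677318696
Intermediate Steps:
d(V) = -74 (d(V) = 3 - 77 = -74)
Z = 463274136 (Z = (-3568 - 24044)*(-74 - 16704) = -27612*(-16778) = 463274136)
(M + I)*(Z + v(190)) = (41474 - 36741)*(463274136 + 176) = 4733*463274312 = 2192677318696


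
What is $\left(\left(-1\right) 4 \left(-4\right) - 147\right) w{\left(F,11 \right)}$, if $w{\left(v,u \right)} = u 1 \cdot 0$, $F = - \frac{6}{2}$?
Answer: $0$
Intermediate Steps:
$F = -3$ ($F = \left(-6\right) \frac{1}{2} = -3$)
$w{\left(v,u \right)} = 0$ ($w{\left(v,u \right)} = u 0 = 0$)
$\left(\left(-1\right) 4 \left(-4\right) - 147\right) w{\left(F,11 \right)} = \left(\left(-1\right) 4 \left(-4\right) - 147\right) 0 = \left(\left(-4\right) \left(-4\right) - 147\right) 0 = \left(16 - 147\right) 0 = \left(-131\right) 0 = 0$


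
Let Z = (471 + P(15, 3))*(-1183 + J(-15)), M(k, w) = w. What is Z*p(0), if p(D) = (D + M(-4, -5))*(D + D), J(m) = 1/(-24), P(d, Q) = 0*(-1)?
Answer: 0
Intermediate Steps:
P(d, Q) = 0
J(m) = -1/24
p(D) = 2*D*(-5 + D) (p(D) = (D - 5)*(D + D) = (-5 + D)*(2*D) = 2*D*(-5 + D))
Z = -4457701/8 (Z = (471 + 0)*(-1183 - 1/24) = 471*(-28393/24) = -4457701/8 ≈ -5.5721e+5)
Z*p(0) = -4457701*0*(-5 + 0)/4 = -4457701*0*(-5)/4 = -4457701/8*0 = 0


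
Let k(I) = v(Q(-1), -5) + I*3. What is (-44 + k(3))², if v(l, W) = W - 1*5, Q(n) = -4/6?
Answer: 2025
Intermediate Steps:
Q(n) = -⅔ (Q(n) = -4*⅙ = -⅔)
v(l, W) = -5 + W (v(l, W) = W - 5 = -5 + W)
k(I) = -10 + 3*I (k(I) = (-5 - 5) + I*3 = -10 + 3*I)
(-44 + k(3))² = (-44 + (-10 + 3*3))² = (-44 + (-10 + 9))² = (-44 - 1)² = (-45)² = 2025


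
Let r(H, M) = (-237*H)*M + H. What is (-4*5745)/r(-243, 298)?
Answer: -1532/1144125 ≈ -0.0013390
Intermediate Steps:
r(H, M) = H - 237*H*M (r(H, M) = -237*H*M + H = H - 237*H*M)
(-4*5745)/r(-243, 298) = (-4*5745)/((-243*(1 - 237*298))) = -22980*(-1/(243*(1 - 70626))) = -22980/((-243*(-70625))) = -22980/17161875 = -22980*1/17161875 = -1532/1144125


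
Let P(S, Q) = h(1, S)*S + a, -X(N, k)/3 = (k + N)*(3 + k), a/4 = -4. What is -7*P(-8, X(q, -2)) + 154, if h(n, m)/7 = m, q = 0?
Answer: -2870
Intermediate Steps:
a = -16 (a = 4*(-4) = -16)
h(n, m) = 7*m
X(N, k) = -3*(3 + k)*(N + k) (X(N, k) = -3*(k + N)*(3 + k) = -3*(N + k)*(3 + k) = -3*(3 + k)*(N + k))
P(S, Q) = -16 + 7*S**2 (P(S, Q) = (7*S)*S - 16 = 7*S**2 - 16 = -16 + 7*S**2)
-7*P(-8, X(q, -2)) + 154 = -7*(-16 + 7*(-8)**2) + 154 = -7*(-16 + 7*64) + 154 = -7*(-16 + 448) + 154 = -7*432 + 154 = -3024 + 154 = -2870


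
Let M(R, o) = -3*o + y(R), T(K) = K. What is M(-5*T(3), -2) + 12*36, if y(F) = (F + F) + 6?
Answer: 414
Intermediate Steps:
y(F) = 6 + 2*F (y(F) = 2*F + 6 = 6 + 2*F)
M(R, o) = 6 - 3*o + 2*R (M(R, o) = -3*o + (6 + 2*R) = 6 - 3*o + 2*R)
M(-5*T(3), -2) + 12*36 = (6 - 3*(-2) + 2*(-5*3)) + 12*36 = (6 + 6 + 2*(-15)) + 432 = (6 + 6 - 30) + 432 = -18 + 432 = 414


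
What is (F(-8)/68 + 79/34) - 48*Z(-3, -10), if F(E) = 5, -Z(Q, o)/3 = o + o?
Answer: -195677/68 ≈ -2877.6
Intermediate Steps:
Z(Q, o) = -6*o (Z(Q, o) = -3*(o + o) = -6*o)
(F(-8)/68 + 79/34) - 48*Z(-3, -10) = (5/68 + 79/34) - (-288)*(-10) = (5*(1/68) + 79*(1/34)) - 48*60 = (5/68 + 79/34) - 2880 = 163/68 - 2880 = -195677/68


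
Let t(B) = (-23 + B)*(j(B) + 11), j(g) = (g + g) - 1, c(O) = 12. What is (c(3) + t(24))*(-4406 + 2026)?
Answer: -166600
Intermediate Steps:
j(g) = -1 + 2*g (j(g) = 2*g - 1 = -1 + 2*g)
t(B) = (-23 + B)*(10 + 2*B) (t(B) = (-23 + B)*((-1 + 2*B) + 11) = (-23 + B)*(10 + 2*B))
(c(3) + t(24))*(-4406 + 2026) = (12 + (-230 - 36*24 + 2*24**2))*(-4406 + 2026) = (12 + (-230 - 864 + 2*576))*(-2380) = (12 + (-230 - 864 + 1152))*(-2380) = (12 + 58)*(-2380) = 70*(-2380) = -166600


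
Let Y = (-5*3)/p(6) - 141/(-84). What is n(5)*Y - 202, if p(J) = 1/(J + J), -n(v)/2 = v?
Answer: 22137/14 ≈ 1581.2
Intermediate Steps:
n(v) = -2*v
p(J) = 1/(2*J)
Y = -4993/28 (Y = (-5*3)/(((½)/6)) - 141/(-84) = -15/((½)*(⅙)) - 141*(-1/84) = -15/1/12 + 47/28 = -15*12 + 47/28 = -180 + 47/28 = -4993/28 ≈ -178.32)
n(5)*Y - 202 = -2*5*(-4993/28) - 202 = -10*(-4993/28) - 202 = 24965/14 - 202 = 22137/14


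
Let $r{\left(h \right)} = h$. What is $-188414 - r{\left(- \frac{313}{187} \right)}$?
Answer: $- \frac{35233105}{187} \approx -1.8841 \cdot 10^{5}$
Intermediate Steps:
$-188414 - r{\left(- \frac{313}{187} \right)} = -188414 - - \frac{313}{187} = -188414 + \frac{313}{187} = - \frac{35233105}{187}$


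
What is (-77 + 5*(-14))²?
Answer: 21609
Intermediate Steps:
(-77 + 5*(-14))² = (-77 - 70)² = (-147)² = 21609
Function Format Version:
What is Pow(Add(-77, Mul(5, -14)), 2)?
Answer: 21609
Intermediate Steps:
Pow(Add(-77, Mul(5, -14)), 2) = Pow(Add(-77, -70), 2) = Pow(-147, 2) = 21609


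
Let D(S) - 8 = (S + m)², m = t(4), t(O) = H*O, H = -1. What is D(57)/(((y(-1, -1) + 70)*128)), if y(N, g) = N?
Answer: 939/2944 ≈ 0.31895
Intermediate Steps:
t(O) = -O
m = -4 (m = -1*4 = -4)
D(S) = 8 + (-4 + S)² (D(S) = 8 + (S - 4)² = 8 + (-4 + S)²)
D(57)/(((y(-1, -1) + 70)*128)) = (8 + (-4 + 57)²)/(((-1 + 70)*128)) = (8 + 53²)/((69*128)) = (8 + 2809)/8832 = 2817*(1/8832) = 939/2944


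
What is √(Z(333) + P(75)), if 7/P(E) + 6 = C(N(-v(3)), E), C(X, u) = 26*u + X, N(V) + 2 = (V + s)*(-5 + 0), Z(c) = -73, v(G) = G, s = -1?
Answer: I*√31221742/654 ≈ 8.5438*I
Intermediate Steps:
N(V) = 3 - 5*V (N(V) = -2 + (V - 1)*(-5 + 0) = -2 + (-1 + V)*(-5) = -2 + (5 - 5*V) = 3 - 5*V)
C(X, u) = X + 26*u
P(E) = 7/(12 + 26*E) (P(E) = 7/(-6 + ((3 - (-5)*3) + 26*E)) = 7/(-6 + ((3 - 5*(-3)) + 26*E)) = 7/(-6 + ((3 + 15) + 26*E)) = 7/(-6 + (18 + 26*E)) = 7/(12 + 26*E))
√(Z(333) + P(75)) = √(-73 + 7/(2*(6 + 13*75))) = √(-73 + 7/(2*(6 + 975))) = √(-73 + (7/2)/981) = √(-73 + (7/2)*(1/981)) = √(-73 + 7/1962) = √(-143219/1962) = I*√31221742/654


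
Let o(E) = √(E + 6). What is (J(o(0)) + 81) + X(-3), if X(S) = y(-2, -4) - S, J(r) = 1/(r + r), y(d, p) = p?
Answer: 80 + √6/12 ≈ 80.204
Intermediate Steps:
o(E) = √(6 + E)
J(r) = 1/(2*r)
X(S) = -4 - S
(J(o(0)) + 81) + X(-3) = (1/(2*(√(6 + 0))) + 81) + (-4 - 1*(-3)) = (1/(2*(√6)) + 81) + (-4 + 3) = ((√6/6)/2 + 81) - 1 = (√6/12 + 81) - 1 = (81 + √6/12) - 1 = 80 + √6/12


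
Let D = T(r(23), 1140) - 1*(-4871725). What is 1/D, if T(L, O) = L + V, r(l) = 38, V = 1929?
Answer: 1/4873692 ≈ 2.0518e-7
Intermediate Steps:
T(L, O) = 1929 + L (T(L, O) = L + 1929 = 1929 + L)
D = 4873692 (D = (1929 + 38) - 1*(-4871725) = 1967 + 4871725 = 4873692)
1/D = 1/4873692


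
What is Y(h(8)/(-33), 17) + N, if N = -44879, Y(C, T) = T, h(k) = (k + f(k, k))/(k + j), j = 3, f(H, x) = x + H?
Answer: -44862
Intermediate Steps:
f(H, x) = H + x
h(k) = 3*k/(3 + k) (h(k) = (k + (k + k))/(k + 3) = (k + 2*k)/(3 + k) = (3*k)/(3 + k) = 3*k/(3 + k))
Y(h(8)/(-33), 17) + N = 17 - 44879 = -44862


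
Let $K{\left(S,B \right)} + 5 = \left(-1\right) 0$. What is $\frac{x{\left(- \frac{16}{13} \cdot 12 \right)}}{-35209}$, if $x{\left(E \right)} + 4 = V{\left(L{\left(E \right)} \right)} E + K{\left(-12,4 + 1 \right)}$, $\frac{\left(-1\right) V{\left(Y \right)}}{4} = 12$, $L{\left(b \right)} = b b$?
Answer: $- \frac{9099}{457717} \approx -0.019879$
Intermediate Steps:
$K{\left(S,B \right)} = -5$ ($K{\left(S,B \right)} = -5 - 0 = -5 + 0 = -5$)
$L{\left(b \right)} = b^{2}$
$V{\left(Y \right)} = -48$ ($V{\left(Y \right)} = \left(-4\right) 12 = -48$)
$x{\left(E \right)} = -9 - 48 E$ ($x{\left(E \right)} = -4 - \left(5 + 48 E\right) = -9 - 48 E$)
$\frac{x{\left(- \frac{16}{13} \cdot 12 \right)}}{-35209} = \frac{-9 - 48 - \frac{16}{13} \cdot 12}{-35209} = \left(-9 - 48 \left(-16\right) \frac{1}{13} \cdot 12\right) \left(- \frac{1}{35209}\right) = \left(-9 - 48 \left(\left(- \frac{16}{13}\right) 12\right)\right) \left(- \frac{1}{35209}\right) = \left(-9 - - \frac{9216}{13}\right) \left(- \frac{1}{35209}\right) = \left(-9 + \frac{9216}{13}\right) \left(- \frac{1}{35209}\right) = \frac{9099}{13} \left(- \frac{1}{35209}\right) = - \frac{9099}{457717}$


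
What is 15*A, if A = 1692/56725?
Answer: 5076/11345 ≈ 0.44742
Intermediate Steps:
A = 1692/56725 (A = 1692*(1/56725) = 1692/56725 ≈ 0.029828)
15*A = 15*(1692/56725) = 5076/11345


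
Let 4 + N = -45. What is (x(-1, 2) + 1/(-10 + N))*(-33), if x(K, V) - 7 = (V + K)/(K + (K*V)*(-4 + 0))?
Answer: -97119/413 ≈ -235.16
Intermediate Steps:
N = -49 (N = -4 - 45 = -49)
x(K, V) = 7 + (K + V)/(K - 4*K*V) (x(K, V) = 7 + (V + K)/(K + (K*V)*(-4 + 0)) = 7 + (K + V)/(K + (K*V)*(-4)) = 7 + (K + V)/(K - 4*K*V))
(x(-1, 2) + 1/(-10 + N))*(-33) = ((-1*2 - 8*(-1) + 28*(-1)*2)/((-1)*(-1 + 4*2)) + 1/(-10 - 49))*(-33) = (-(-2 + 8 - 56)/(-1 + 8) + 1/(-59))*(-33) = (-1*(-50)/7 - 1/59)*(-33) = (-1*1/7*(-50) - 1/59)*(-33) = (50/7 - 1/59)*(-33) = (2943/413)*(-33) = -97119/413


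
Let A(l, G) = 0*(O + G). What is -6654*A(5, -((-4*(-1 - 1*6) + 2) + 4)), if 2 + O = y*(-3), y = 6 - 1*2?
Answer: 0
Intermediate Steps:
y = 4 (y = 6 - 2 = 4)
O = -14 (O = -2 + 4*(-3) = -2 - 12 = -14)
A(l, G) = 0 (A(l, G) = 0*(-14 + G) = 0)
-6654*A(5, -((-4*(-1 - 1*6) + 2) + 4)) = -6654*0 = 0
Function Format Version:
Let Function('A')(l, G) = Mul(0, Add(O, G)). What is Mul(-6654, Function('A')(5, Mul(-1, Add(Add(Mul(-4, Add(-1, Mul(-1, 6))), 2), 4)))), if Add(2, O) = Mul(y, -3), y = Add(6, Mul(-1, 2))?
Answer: 0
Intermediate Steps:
y = 4 (y = Add(6, -2) = 4)
O = -14 (O = Add(-2, Mul(4, -3)) = Add(-2, -12) = -14)
Function('A')(l, G) = 0 (Function('A')(l, G) = Mul(0, Add(-14, G)) = 0)
Mul(-6654, Function('A')(5, Mul(-1, Add(Add(Mul(-4, Add(-1, Mul(-1, 6))), 2), 4)))) = Mul(-6654, 0) = 0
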